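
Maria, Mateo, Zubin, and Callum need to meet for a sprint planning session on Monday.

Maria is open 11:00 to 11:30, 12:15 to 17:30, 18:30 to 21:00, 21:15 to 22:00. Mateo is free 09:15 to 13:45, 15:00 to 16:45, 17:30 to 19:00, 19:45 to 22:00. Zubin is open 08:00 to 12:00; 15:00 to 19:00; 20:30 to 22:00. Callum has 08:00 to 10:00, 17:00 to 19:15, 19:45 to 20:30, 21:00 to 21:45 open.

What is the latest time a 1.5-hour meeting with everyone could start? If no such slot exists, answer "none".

Maria ∩ Mateo: 11:00-11:30, 12:15-13:45, 15:00-16:45, 18:30-19:00, 19:45-21:00, 21:15-22:00.
Maria ∩ Mateo ∩ Zubin: 11:00-11:30, 15:00-16:45, 18:30-19:00, 20:30-21:00, 21:15-22:00.
Maria ∩ Mateo ∩ Zubin ∩ Callum: 18:30-19:00, 21:15-21:45.
So the common availability across everyone is 18:30-19:00, 21:15-21:45.
No common window is at least 90 minutes long.

none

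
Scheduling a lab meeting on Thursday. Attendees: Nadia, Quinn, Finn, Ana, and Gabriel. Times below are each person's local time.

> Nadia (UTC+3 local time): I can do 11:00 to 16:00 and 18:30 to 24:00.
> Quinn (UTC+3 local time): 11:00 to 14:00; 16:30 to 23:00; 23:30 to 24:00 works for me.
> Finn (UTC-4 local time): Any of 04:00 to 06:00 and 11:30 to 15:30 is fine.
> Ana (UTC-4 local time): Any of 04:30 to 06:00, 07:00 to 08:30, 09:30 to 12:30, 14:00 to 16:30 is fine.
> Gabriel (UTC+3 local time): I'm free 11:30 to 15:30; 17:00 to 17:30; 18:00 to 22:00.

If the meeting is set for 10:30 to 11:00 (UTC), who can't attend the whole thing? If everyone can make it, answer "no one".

Ana, Finn

Nadia in UTC: 08:00-13:00, 15:30-21:00 (subtract 3h to convert from UTC+3).
Quinn in UTC: 08:00-11:00, 13:30-20:00, 20:30-21:00 (subtract 3h to convert from UTC+3).
Finn in UTC: 08:00-10:00, 15:30-19:30 (add 4h to convert from UTC-4).
Ana in UTC: 08:30-10:00, 11:00-12:30, 13:30-16:30, 18:00-20:30 (add 4h to convert from UTC-4).
Gabriel in UTC: 08:30-12:30, 14:00-14:30, 15:00-19:00 (subtract 3h to convert from UTC+3).
Nadia: free for 10:30-11:00. Quinn: free for 10:30-11:00. Finn: not fully free for 10:30-11:00. Ana: not fully free for 10:30-11:00. Gabriel: free for 10:30-11:00.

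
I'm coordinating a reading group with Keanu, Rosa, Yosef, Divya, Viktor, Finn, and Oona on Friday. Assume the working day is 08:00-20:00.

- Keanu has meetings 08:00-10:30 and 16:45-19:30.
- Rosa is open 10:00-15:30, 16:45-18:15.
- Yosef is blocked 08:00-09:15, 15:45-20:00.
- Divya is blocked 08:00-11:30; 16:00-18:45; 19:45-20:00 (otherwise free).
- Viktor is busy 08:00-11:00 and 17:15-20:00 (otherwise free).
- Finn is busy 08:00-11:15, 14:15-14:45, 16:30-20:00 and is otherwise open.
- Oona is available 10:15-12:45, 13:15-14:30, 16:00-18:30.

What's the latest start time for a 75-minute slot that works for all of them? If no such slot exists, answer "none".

Keanu free: 10:30-16:45, 19:30-20:00 (invert busy blocks within the working day).
Rosa free: 10:00-15:30, 16:45-18:15.
Yosef free: 09:15-15:45 (invert busy blocks within the working day).
Divya free: 11:30-16:00, 18:45-19:45 (invert busy blocks within the working day).
Viktor free: 11:00-17:15 (invert busy blocks within the working day).
Finn free: 11:15-14:15, 14:45-16:30 (invert busy blocks within the working day).
Oona free: 10:15-12:45, 13:15-14:30, 16:00-18:30.
Keanu ∩ Rosa: 10:30-15:30.
Keanu ∩ Rosa ∩ Yosef: 10:30-15:30.
Keanu ∩ Rosa ∩ Yosef ∩ Divya: 11:30-15:30.
Keanu ∩ Rosa ∩ Yosef ∩ Divya ∩ Viktor: 11:30-15:30.
Keanu ∩ Rosa ∩ Yosef ∩ Divya ∩ Viktor ∩ Finn: 11:30-14:15, 14:45-15:30.
Keanu ∩ Rosa ∩ Yosef ∩ Divya ∩ Viktor ∩ Finn ∩ Oona: 11:30-12:45, 13:15-14:15.
The last common window of at least 75 minutes is 11:30-12:45; a 75-minute meeting can start as late as 11:30 and still end by 12:45.

11:30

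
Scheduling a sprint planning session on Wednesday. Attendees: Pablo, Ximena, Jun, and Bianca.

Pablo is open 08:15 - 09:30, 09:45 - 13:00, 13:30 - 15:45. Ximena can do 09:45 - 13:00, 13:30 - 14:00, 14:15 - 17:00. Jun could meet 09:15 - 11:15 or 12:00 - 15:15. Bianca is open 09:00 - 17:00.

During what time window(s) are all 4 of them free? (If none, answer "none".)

09:45-11:15, 12:00-13:00, 13:30-14:00, 14:15-15:15

Pablo ∩ Ximena: 09:45-13:00, 13:30-14:00, 14:15-15:45.
Pablo ∩ Ximena ∩ Jun: 09:45-11:15, 12:00-13:00, 13:30-14:00, 14:15-15:15.
Pablo ∩ Ximena ∩ Jun ∩ Bianca: 09:45-11:15, 12:00-13:00, 13:30-14:00, 14:15-15:15.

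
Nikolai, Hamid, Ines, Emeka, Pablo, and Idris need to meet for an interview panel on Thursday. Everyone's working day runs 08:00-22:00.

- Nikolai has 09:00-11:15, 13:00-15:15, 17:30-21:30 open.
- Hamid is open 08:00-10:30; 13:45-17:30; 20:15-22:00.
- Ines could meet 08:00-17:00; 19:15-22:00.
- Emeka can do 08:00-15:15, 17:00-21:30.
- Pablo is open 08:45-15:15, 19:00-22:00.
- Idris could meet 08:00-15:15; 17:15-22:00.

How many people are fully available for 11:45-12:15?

Ines, Emeka, Pablo, and Idris can make the full 11:45-12:15 slot — that's 4.

4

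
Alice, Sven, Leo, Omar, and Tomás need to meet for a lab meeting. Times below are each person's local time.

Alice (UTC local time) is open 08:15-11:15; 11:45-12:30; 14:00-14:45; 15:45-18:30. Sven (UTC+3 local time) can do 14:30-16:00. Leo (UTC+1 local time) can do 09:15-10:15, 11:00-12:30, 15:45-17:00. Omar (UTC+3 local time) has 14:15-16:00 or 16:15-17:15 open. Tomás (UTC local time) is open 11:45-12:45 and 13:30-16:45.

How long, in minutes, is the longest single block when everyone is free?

0

Alice in UTC: 08:15-11:15, 11:45-12:30, 14:00-14:45, 15:45-18:30.
Sven in UTC: 11:30-13:00 (subtract 3h to convert from UTC+3).
Leo in UTC: 08:15-09:15, 10:00-11:30, 14:45-16:00 (subtract 1h to convert from UTC+1).
Omar in UTC: 11:15-13:00, 13:15-14:15 (subtract 3h to convert from UTC+3).
Tomás in UTC: 11:45-12:45, 13:30-16:45.
Alice ∩ Sven: 11:45-12:30.
Alice ∩ Sven ∩ Leo: ∅.
Alice ∩ Sven ∩ Leo ∩ Omar: ∅.
Alice ∩ Sven ∩ Leo ∩ Omar ∩ Tomás: ∅.
There is no time when everyone is free.
No common window exists, so the longest block is 0 minutes.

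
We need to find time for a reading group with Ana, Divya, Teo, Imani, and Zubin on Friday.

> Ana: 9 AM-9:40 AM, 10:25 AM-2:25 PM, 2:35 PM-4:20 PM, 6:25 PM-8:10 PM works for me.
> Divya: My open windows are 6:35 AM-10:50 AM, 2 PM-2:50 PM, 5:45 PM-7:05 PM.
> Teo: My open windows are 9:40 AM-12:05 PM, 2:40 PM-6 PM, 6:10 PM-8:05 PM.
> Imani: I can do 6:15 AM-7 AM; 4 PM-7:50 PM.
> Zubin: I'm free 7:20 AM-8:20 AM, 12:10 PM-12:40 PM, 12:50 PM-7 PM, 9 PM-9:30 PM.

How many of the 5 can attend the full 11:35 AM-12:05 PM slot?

2

Ana and Teo can make the full 11:35-12:05 slot — that's 2.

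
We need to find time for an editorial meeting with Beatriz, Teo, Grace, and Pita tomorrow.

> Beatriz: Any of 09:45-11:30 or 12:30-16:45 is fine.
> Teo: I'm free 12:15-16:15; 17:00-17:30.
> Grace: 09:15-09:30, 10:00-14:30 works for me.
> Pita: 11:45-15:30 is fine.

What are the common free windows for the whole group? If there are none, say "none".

12:30-14:30

Beatriz ∩ Teo: 12:30-16:15.
Beatriz ∩ Teo ∩ Grace: 12:30-14:30.
Beatriz ∩ Teo ∩ Grace ∩ Pita: 12:30-14:30.
Those are the intersection windows.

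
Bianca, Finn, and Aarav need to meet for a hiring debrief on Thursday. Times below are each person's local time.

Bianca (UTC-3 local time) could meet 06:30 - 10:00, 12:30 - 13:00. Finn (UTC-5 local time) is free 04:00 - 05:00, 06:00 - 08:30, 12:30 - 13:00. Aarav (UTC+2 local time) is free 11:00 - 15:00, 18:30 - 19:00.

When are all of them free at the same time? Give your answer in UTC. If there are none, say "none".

09:30-10:00, 11:00-13:00

Bianca in UTC: 09:30-13:00, 15:30-16:00 (add 3h to convert from UTC-3).
Finn in UTC: 09:00-10:00, 11:00-13:30, 17:30-18:00 (add 5h to convert from UTC-5).
Aarav in UTC: 09:00-13:00, 16:30-17:00 (subtract 2h to convert from UTC+2).
Bianca ∩ Finn: 09:30-10:00, 11:00-13:00.
Bianca ∩ Finn ∩ Aarav: 09:30-10:00, 11:00-13:00.
So the common availability across everyone is 09:30-10:00, 11:00-13:00.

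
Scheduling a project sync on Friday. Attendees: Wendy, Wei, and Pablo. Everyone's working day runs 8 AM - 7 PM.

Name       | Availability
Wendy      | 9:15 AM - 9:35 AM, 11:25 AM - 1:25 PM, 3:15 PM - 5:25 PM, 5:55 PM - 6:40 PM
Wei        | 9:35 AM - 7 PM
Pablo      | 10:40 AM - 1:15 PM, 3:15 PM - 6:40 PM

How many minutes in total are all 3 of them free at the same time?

285

Wendy ∩ Wei: 11:25-13:25, 15:15-17:25, 17:55-18:40.
Wendy ∩ Wei ∩ Pablo: 11:25-13:15, 15:15-17:25, 17:55-18:40.
Summing the common windows: 110 + 130 + 45 = 285 minutes.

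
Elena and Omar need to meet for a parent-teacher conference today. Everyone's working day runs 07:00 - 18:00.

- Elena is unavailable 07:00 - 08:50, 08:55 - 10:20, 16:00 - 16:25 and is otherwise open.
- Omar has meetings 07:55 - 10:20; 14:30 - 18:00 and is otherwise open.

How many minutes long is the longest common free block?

250

Elena free: 08:50-08:55, 10:20-16:00, 16:25-18:00 (invert busy blocks within the working day).
Omar free: 07:00-07:55, 10:20-14:30 (invert busy blocks within the working day).
Elena ∩ Omar: 10:20-14:30.
The longest is 10:20-14:30 at 250 minutes.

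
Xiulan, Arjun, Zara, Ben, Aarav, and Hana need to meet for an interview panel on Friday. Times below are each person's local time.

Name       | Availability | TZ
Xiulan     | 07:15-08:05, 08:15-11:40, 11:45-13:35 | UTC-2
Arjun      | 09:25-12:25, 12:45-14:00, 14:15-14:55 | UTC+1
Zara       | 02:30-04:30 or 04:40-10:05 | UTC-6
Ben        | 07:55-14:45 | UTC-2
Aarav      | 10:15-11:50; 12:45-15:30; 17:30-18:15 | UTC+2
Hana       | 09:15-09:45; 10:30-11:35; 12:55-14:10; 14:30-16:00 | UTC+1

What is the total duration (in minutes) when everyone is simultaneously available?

Xiulan in UTC: 09:15-10:05, 10:15-13:40, 13:45-15:35 (add 2h to convert from UTC-2).
Arjun in UTC: 08:25-11:25, 11:45-13:00, 13:15-13:55 (subtract 1h to convert from UTC+1).
Zara in UTC: 08:30-10:30, 10:40-16:05 (add 6h to convert from UTC-6).
Ben in UTC: 09:55-16:45 (add 2h to convert from UTC-2).
Aarav in UTC: 08:15-09:50, 10:45-13:30, 15:30-16:15 (subtract 2h to convert from UTC+2).
Hana in UTC: 08:15-08:45, 09:30-10:35, 11:55-13:10, 13:30-15:00 (subtract 1h to convert from UTC+1).
Xiulan ∩ Arjun: 09:15-10:05, 10:15-11:25, 11:45-13:00, 13:15-13:40, 13:45-13:55.
Xiulan ∩ Arjun ∩ Zara: 09:15-10:05, 10:15-10:30, 10:40-11:25, 11:45-13:00, 13:15-13:40, 13:45-13:55.
Xiulan ∩ Arjun ∩ Zara ∩ Ben: 09:55-10:05, 10:15-10:30, 10:40-11:25, 11:45-13:00, 13:15-13:40, 13:45-13:55.
Xiulan ∩ Arjun ∩ Zara ∩ Ben ∩ Aarav: 10:45-11:25, 11:45-13:00, 13:15-13:30.
Xiulan ∩ Arjun ∩ Zara ∩ Ben ∩ Aarav ∩ Hana: 11:55-13:00.
Those are the intersection windows.
That's a single block of 65 minutes.

65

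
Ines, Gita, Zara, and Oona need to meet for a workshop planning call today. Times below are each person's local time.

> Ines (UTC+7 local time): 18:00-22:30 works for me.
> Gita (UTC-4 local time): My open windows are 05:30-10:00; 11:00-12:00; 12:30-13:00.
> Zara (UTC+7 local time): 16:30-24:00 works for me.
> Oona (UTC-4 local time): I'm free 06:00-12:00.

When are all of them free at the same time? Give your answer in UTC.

Ines in UTC: 11:00-15:30 (subtract 7h to convert from UTC+7).
Gita in UTC: 09:30-14:00, 15:00-16:00, 16:30-17:00 (add 4h to convert from UTC-4).
Zara in UTC: 09:30-17:00 (subtract 7h to convert from UTC+7).
Oona in UTC: 10:00-16:00 (add 4h to convert from UTC-4).
Ines ∩ Gita: 11:00-14:00, 15:00-15:30.
Ines ∩ Gita ∩ Zara: 11:00-14:00, 15:00-15:30.
Ines ∩ Gita ∩ Zara ∩ Oona: 11:00-14:00, 15:00-15:30.
Those are the intersection windows.

11:00-14:00, 15:00-15:30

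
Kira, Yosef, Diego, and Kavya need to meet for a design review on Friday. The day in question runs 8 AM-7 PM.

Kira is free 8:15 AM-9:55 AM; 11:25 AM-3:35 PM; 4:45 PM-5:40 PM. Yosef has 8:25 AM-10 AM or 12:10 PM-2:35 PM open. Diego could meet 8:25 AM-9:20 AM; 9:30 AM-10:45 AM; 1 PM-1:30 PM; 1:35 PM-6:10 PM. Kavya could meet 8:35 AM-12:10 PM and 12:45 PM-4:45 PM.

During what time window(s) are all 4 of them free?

08:35-09:20, 09:30-09:55, 13:00-13:30, 13:35-14:35

Kira ∩ Yosef: 08:25-09:55, 12:10-14:35.
Kira ∩ Yosef ∩ Diego: 08:25-09:20, 09:30-09:55, 13:00-13:30, 13:35-14:35.
Kira ∩ Yosef ∩ Diego ∩ Kavya: 08:35-09:20, 09:30-09:55, 13:00-13:30, 13:35-14:35.
So the common availability across everyone is 08:35-09:20, 09:30-09:55, 13:00-13:30, 13:35-14:35.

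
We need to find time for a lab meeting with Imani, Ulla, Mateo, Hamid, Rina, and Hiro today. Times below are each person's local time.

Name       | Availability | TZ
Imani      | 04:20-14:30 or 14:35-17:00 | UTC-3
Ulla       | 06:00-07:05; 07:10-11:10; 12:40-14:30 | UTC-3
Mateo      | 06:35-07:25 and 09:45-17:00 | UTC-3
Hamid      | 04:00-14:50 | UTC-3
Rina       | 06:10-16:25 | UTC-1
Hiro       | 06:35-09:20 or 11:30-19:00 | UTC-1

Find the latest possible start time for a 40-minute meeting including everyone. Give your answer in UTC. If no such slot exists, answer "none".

Imani in UTC: 07:20-17:30, 17:35-20:00 (add 3h to convert from UTC-3).
Ulla in UTC: 09:00-10:05, 10:10-14:10, 15:40-17:30 (add 3h to convert from UTC-3).
Mateo in UTC: 09:35-10:25, 12:45-20:00 (add 3h to convert from UTC-3).
Hamid in UTC: 07:00-17:50 (add 3h to convert from UTC-3).
Rina in UTC: 07:10-17:25 (add 1h to convert from UTC-1).
Hiro in UTC: 07:35-10:20, 12:30-20:00 (add 1h to convert from UTC-1).
Imani ∩ Ulla: 09:00-10:05, 10:10-14:10, 15:40-17:30.
Imani ∩ Ulla ∩ Mateo: 09:35-10:05, 10:10-10:25, 12:45-14:10, 15:40-17:30.
Imani ∩ Ulla ∩ Mateo ∩ Hamid: 09:35-10:05, 10:10-10:25, 12:45-14:10, 15:40-17:30.
Imani ∩ Ulla ∩ Mateo ∩ Hamid ∩ Rina: 09:35-10:05, 10:10-10:25, 12:45-14:10, 15:40-17:25.
Imani ∩ Ulla ∩ Mateo ∩ Hamid ∩ Rina ∩ Hiro: 09:35-10:05, 10:10-10:20, 12:45-14:10, 15:40-17:25.
The last common window of at least 40 minutes is 15:40-17:25; a 40-minute meeting can start as late as 16:45 and still end by 17:25.

16:45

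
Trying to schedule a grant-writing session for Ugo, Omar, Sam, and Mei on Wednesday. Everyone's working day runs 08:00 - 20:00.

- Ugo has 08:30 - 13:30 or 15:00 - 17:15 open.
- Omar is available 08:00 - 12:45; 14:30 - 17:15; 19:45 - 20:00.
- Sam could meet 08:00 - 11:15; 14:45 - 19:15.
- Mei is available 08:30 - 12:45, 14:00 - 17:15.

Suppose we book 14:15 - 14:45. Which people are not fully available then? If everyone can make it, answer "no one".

Omar, Sam, Ugo

Ugo: not fully free for 14:15-14:45. Omar: not fully free for 14:15-14:45. Sam: not fully free for 14:15-14:45. Mei: free for 14:15-14:45.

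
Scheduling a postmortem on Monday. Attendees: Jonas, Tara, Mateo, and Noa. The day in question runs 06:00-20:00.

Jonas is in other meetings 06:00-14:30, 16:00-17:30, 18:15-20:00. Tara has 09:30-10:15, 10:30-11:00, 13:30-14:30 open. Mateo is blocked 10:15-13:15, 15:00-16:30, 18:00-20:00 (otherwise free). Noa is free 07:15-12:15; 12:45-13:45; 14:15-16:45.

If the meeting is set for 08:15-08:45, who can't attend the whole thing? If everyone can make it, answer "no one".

Jonas, Tara

Jonas free: 14:30-16:00, 17:30-18:15 (invert busy blocks within the working day).
Tara free: 09:30-10:15, 10:30-11:00, 13:30-14:30.
Mateo free: 06:00-10:15, 13:15-15:00, 16:30-18:00 (invert busy blocks within the working day).
Noa free: 07:15-12:15, 12:45-13:45, 14:15-16:45.
Jonas: not fully free for 08:15-08:45. Tara: not fully free for 08:15-08:45. Mateo: free for 08:15-08:45. Noa: free for 08:15-08:45.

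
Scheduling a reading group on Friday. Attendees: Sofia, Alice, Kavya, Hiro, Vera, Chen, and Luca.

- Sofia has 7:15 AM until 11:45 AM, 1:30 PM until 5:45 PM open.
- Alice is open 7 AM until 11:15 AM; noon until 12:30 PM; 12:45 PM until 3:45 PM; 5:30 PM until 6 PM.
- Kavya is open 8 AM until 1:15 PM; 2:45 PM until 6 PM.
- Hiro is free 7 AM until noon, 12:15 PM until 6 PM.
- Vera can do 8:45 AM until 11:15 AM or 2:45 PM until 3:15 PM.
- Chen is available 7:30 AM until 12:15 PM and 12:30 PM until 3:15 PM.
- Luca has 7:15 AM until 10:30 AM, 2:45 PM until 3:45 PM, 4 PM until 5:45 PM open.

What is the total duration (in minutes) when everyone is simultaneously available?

135

Sofia ∩ Alice: 07:15-11:15, 13:30-15:45, 17:30-17:45.
Sofia ∩ Alice ∩ Kavya: 08:00-11:15, 14:45-15:45, 17:30-17:45.
Sofia ∩ Alice ∩ Kavya ∩ Hiro: 08:00-11:15, 14:45-15:45, 17:30-17:45.
Sofia ∩ Alice ∩ Kavya ∩ Hiro ∩ Vera: 08:45-11:15, 14:45-15:15.
Sofia ∩ Alice ∩ Kavya ∩ Hiro ∩ Vera ∩ Chen: 08:45-11:15, 14:45-15:15.
Sofia ∩ Alice ∩ Kavya ∩ Hiro ∩ Vera ∩ Chen ∩ Luca: 08:45-10:30, 14:45-15:15.
So the common availability across everyone is 08:45-10:30, 14:45-15:15.
Summing the common windows: 105 + 30 = 135 minutes.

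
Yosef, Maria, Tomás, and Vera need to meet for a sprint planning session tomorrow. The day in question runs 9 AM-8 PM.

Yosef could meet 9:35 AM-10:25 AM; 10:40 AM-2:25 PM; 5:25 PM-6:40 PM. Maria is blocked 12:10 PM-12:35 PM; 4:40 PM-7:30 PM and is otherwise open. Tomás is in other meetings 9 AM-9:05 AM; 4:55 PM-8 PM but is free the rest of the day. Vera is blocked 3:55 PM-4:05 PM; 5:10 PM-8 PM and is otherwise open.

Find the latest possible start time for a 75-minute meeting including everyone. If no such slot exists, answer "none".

13:10

Yosef free: 09:35-10:25, 10:40-14:25, 17:25-18:40.
Maria free: 09:00-12:10, 12:35-16:40, 19:30-20:00 (invert busy blocks within the working day).
Tomás free: 09:05-16:55 (invert busy blocks within the working day).
Vera free: 09:00-15:55, 16:05-17:10 (invert busy blocks within the working day).
Yosef ∩ Maria: 09:35-10:25, 10:40-12:10, 12:35-14:25.
Yosef ∩ Maria ∩ Tomás: 09:35-10:25, 10:40-12:10, 12:35-14:25.
Yosef ∩ Maria ∩ Tomás ∩ Vera: 09:35-10:25, 10:40-12:10, 12:35-14:25.
The last common window of at least 75 minutes is 12:35-14:25; a 75-minute meeting can start as late as 13:10 and still end by 14:25.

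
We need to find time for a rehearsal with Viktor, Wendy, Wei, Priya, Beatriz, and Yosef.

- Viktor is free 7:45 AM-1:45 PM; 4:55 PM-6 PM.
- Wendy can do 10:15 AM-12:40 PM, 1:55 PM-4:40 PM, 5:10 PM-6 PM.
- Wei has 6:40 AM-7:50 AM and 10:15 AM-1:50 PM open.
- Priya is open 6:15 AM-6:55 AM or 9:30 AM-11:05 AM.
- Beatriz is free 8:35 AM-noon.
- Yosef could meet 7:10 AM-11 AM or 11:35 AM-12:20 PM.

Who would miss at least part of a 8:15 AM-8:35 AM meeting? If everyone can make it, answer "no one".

Beatriz, Priya, Wei, Wendy

Viktor: free for 08:15-08:35. Wendy: not fully free for 08:15-08:35. Wei: not fully free for 08:15-08:35. Priya: not fully free for 08:15-08:35. Beatriz: not fully free for 08:15-08:35. Yosef: free for 08:15-08:35.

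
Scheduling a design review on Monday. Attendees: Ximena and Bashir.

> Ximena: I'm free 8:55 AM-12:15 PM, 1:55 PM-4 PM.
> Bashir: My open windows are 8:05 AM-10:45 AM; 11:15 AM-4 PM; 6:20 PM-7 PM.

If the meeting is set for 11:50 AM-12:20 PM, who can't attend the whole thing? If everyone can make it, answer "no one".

Ximena: not fully free for 11:50-12:20. Bashir: free for 11:50-12:20.

Ximena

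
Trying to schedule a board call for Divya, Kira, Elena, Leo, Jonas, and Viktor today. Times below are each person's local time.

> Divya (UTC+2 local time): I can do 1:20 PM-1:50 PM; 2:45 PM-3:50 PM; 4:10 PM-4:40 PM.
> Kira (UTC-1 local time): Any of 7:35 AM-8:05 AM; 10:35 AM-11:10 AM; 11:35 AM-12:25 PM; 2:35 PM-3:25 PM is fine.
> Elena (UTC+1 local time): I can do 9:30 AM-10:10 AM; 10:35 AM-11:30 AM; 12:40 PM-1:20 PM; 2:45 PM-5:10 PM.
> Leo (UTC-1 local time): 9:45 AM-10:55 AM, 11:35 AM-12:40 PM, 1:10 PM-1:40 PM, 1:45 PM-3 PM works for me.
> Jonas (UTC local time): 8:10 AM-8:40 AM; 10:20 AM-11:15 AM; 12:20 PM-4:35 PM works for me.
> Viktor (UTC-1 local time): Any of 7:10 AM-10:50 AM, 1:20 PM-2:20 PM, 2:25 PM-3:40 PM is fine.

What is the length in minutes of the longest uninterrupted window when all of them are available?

Divya in UTC: 11:20-11:50, 12:45-13:50, 14:10-14:40 (subtract 2h to convert from UTC+2).
Kira in UTC: 08:35-09:05, 11:35-12:10, 12:35-13:25, 15:35-16:25 (add 1h to convert from UTC-1).
Elena in UTC: 08:30-09:10, 09:35-10:30, 11:40-12:20, 13:45-16:10 (subtract 1h to convert from UTC+1).
Leo in UTC: 10:45-11:55, 12:35-13:40, 14:10-14:40, 14:45-16:00 (add 1h to convert from UTC-1).
Jonas in UTC: 08:10-08:40, 10:20-11:15, 12:20-16:35.
Viktor in UTC: 08:10-11:50, 14:20-15:20, 15:25-16:40 (add 1h to convert from UTC-1).
Divya ∩ Kira: 11:35-11:50, 12:45-13:25.
Divya ∩ Kira ∩ Elena: 11:40-11:50.
Divya ∩ Kira ∩ Elena ∩ Leo: 11:40-11:50.
Divya ∩ Kira ∩ Elena ∩ Leo ∩ Jonas: ∅.
Divya ∩ Kira ∩ Elena ∩ Leo ∩ Jonas ∩ Viktor: ∅.
There is no time when everyone is free.
No common window exists, so the longest block is 0 minutes.

0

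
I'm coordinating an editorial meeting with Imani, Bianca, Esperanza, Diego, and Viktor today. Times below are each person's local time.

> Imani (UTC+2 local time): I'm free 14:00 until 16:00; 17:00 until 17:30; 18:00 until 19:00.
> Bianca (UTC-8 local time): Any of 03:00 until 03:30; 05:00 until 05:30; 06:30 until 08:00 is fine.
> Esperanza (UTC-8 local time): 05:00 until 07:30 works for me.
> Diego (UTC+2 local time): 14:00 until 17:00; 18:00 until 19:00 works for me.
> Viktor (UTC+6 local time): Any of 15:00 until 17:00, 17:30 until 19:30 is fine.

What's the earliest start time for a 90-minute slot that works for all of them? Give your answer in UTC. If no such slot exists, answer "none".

Imani in UTC: 12:00-14:00, 15:00-15:30, 16:00-17:00 (subtract 2h to convert from UTC+2).
Bianca in UTC: 11:00-11:30, 13:00-13:30, 14:30-16:00 (add 8h to convert from UTC-8).
Esperanza in UTC: 13:00-15:30 (add 8h to convert from UTC-8).
Diego in UTC: 12:00-15:00, 16:00-17:00 (subtract 2h to convert from UTC+2).
Viktor in UTC: 09:00-11:00, 11:30-13:30 (subtract 6h to convert from UTC+6).
Imani ∩ Bianca: 13:00-13:30, 15:00-15:30.
Imani ∩ Bianca ∩ Esperanza: 13:00-13:30, 15:00-15:30.
Imani ∩ Bianca ∩ Esperanza ∩ Diego: 13:00-13:30.
Imani ∩ Bianca ∩ Esperanza ∩ Diego ∩ Viktor: 13:00-13:30.
So the common availability across everyone is 13:00-13:30.
No common window is at least 90 minutes long.

none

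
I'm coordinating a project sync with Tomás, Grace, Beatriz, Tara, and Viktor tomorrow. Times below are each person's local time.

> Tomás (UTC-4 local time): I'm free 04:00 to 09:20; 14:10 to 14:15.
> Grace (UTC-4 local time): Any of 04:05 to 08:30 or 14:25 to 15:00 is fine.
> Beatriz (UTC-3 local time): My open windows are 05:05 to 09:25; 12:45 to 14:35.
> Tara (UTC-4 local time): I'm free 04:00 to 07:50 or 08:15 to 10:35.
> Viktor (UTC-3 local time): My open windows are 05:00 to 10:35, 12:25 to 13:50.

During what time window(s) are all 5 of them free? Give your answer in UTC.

08:05-11:50, 12:15-12:25

Tomás in UTC: 08:00-13:20, 18:10-18:15 (add 4h to convert from UTC-4).
Grace in UTC: 08:05-12:30, 18:25-19:00 (add 4h to convert from UTC-4).
Beatriz in UTC: 08:05-12:25, 15:45-17:35 (add 3h to convert from UTC-3).
Tara in UTC: 08:00-11:50, 12:15-14:35 (add 4h to convert from UTC-4).
Viktor in UTC: 08:00-13:35, 15:25-16:50 (add 3h to convert from UTC-3).
Tomás ∩ Grace: 08:05-12:30.
Tomás ∩ Grace ∩ Beatriz: 08:05-12:25.
Tomás ∩ Grace ∩ Beatriz ∩ Tara: 08:05-11:50, 12:15-12:25.
Tomás ∩ Grace ∩ Beatriz ∩ Tara ∩ Viktor: 08:05-11:50, 12:15-12:25.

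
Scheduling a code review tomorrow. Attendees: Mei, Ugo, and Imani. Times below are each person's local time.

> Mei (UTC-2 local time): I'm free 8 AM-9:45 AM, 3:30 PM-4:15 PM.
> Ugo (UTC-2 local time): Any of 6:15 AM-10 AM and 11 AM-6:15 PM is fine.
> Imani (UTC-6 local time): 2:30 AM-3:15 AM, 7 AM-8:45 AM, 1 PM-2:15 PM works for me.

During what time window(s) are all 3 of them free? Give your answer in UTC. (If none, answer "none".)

Mei in UTC: 10:00-11:45, 17:30-18:15 (add 2h to convert from UTC-2).
Ugo in UTC: 08:15-12:00, 13:00-20:15 (add 2h to convert from UTC-2).
Imani in UTC: 08:30-09:15, 13:00-14:45, 19:00-20:15 (add 6h to convert from UTC-6).
Mei ∩ Ugo: 10:00-11:45, 17:30-18:15.
Mei ∩ Ugo ∩ Imani: ∅.
There is no time when everyone is free.

none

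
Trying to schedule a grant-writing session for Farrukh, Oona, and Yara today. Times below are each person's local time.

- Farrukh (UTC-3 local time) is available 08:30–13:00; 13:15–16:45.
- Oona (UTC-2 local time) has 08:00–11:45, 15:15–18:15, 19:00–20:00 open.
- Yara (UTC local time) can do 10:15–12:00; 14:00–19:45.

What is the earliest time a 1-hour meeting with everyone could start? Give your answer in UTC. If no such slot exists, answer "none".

17:15

Farrukh in UTC: 11:30-16:00, 16:15-19:45 (add 3h to convert from UTC-3).
Oona in UTC: 10:00-13:45, 17:15-20:15, 21:00-22:00 (add 2h to convert from UTC-2).
Yara in UTC: 10:15-12:00, 14:00-19:45.
Farrukh ∩ Oona: 11:30-13:45, 17:15-19:45.
Farrukh ∩ Oona ∩ Yara: 11:30-12:00, 17:15-19:45.
So the common availability across everyone is 11:30-12:00, 17:15-19:45.
The first common window of at least 60 minutes is 17:15-19:45, so the earliest start is 17:15.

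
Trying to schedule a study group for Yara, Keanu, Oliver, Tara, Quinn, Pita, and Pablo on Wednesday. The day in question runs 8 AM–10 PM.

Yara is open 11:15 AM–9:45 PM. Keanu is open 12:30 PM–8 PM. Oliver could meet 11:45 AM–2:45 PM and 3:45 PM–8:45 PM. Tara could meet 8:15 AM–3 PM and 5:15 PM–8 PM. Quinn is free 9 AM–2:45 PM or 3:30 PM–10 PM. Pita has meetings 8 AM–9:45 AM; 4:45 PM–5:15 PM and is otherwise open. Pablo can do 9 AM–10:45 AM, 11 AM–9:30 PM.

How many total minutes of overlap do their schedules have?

Yara free: 11:15-21:45.
Keanu free: 12:30-20:00.
Oliver free: 11:45-14:45, 15:45-20:45.
Tara free: 08:15-15:00, 17:15-20:00.
Quinn free: 09:00-14:45, 15:30-22:00.
Pita free: 09:45-16:45, 17:15-22:00 (invert busy blocks within the working day).
Pablo free: 09:00-10:45, 11:00-21:30.
Yara ∩ Keanu: 12:30-20:00.
Yara ∩ Keanu ∩ Oliver: 12:30-14:45, 15:45-20:00.
Yara ∩ Keanu ∩ Oliver ∩ Tara: 12:30-14:45, 17:15-20:00.
Yara ∩ Keanu ∩ Oliver ∩ Tara ∩ Quinn: 12:30-14:45, 17:15-20:00.
Yara ∩ Keanu ∩ Oliver ∩ Tara ∩ Quinn ∩ Pita: 12:30-14:45, 17:15-20:00.
Yara ∩ Keanu ∩ Oliver ∩ Tara ∩ Quinn ∩ Pita ∩ Pablo: 12:30-14:45, 17:15-20:00.
Summing the common windows: 135 + 165 = 300 minutes.

300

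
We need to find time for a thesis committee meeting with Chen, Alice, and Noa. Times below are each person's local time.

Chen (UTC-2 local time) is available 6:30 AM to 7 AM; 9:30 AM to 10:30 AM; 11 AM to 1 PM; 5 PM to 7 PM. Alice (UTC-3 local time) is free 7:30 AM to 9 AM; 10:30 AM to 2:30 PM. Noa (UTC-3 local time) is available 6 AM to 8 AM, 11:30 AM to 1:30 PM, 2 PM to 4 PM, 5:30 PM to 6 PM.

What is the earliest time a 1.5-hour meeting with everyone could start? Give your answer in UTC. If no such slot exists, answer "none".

Chen in UTC: 08:30-09:00, 11:30-12:30, 13:00-15:00, 19:00-21:00 (add 2h to convert from UTC-2).
Alice in UTC: 10:30-12:00, 13:30-17:30 (add 3h to convert from UTC-3).
Noa in UTC: 09:00-11:00, 14:30-16:30, 17:00-19:00, 20:30-21:00 (add 3h to convert from UTC-3).
Chen ∩ Alice: 11:30-12:00, 13:30-15:00.
Chen ∩ Alice ∩ Noa: 14:30-15:00.
No common window is at least 90 minutes long.

none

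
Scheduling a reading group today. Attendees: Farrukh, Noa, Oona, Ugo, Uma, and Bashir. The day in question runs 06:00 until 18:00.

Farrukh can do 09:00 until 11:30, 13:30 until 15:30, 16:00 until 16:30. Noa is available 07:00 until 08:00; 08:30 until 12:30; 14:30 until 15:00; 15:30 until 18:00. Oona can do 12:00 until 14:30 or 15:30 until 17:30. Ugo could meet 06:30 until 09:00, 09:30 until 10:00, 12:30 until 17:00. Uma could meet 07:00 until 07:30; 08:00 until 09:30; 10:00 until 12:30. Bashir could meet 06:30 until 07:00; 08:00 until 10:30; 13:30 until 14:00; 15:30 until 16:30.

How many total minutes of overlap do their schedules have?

0

Farrukh ∩ Noa: 09:00-11:30, 14:30-15:00, 16:00-16:30.
Farrukh ∩ Noa ∩ Oona: 16:00-16:30.
Farrukh ∩ Noa ∩ Oona ∩ Ugo: 16:00-16:30.
Farrukh ∩ Noa ∩ Oona ∩ Ugo ∩ Uma: ∅.
Farrukh ∩ Noa ∩ Oona ∩ Ugo ∩ Uma ∩ Bashir: ∅.
There is no time when everyone is free.
There is no common window, so the total is 0 minutes.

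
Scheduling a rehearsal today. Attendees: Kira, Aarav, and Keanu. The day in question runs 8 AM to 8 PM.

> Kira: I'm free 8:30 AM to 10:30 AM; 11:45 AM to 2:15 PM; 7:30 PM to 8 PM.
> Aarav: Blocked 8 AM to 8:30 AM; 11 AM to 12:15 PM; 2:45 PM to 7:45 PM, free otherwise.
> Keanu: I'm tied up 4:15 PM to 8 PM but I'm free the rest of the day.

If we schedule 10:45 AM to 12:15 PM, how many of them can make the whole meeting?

Kira free: 08:30-10:30, 11:45-14:15, 19:30-20:00.
Aarav free: 08:30-11:00, 12:15-14:45, 19:45-20:00 (invert busy blocks within the working day).
Keanu free: 08:00-16:15 (invert busy blocks within the working day).
Keanu can make the full 10:45-12:15 slot — that's 1.

1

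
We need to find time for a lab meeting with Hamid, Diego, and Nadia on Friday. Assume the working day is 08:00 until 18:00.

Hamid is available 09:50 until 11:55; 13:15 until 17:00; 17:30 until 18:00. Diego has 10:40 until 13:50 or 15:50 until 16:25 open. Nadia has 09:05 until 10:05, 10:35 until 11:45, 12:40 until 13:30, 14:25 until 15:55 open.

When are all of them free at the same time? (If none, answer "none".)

10:40-11:45, 13:15-13:30, 15:50-15:55

Hamid ∩ Diego: 10:40-11:55, 13:15-13:50, 15:50-16:25.
Hamid ∩ Diego ∩ Nadia: 10:40-11:45, 13:15-13:30, 15:50-15:55.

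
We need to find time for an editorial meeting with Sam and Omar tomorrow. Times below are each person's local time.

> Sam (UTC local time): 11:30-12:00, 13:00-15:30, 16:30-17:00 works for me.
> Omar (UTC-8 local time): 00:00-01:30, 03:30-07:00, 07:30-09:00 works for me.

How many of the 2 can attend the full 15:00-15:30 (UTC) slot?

Sam in UTC: 11:30-12:00, 13:00-15:30, 16:30-17:00.
Omar in UTC: 08:00-09:30, 11:30-15:00, 15:30-17:00 (add 8h to convert from UTC-8).
Sam can make the full 15:00-15:30 slot — that's 1.

1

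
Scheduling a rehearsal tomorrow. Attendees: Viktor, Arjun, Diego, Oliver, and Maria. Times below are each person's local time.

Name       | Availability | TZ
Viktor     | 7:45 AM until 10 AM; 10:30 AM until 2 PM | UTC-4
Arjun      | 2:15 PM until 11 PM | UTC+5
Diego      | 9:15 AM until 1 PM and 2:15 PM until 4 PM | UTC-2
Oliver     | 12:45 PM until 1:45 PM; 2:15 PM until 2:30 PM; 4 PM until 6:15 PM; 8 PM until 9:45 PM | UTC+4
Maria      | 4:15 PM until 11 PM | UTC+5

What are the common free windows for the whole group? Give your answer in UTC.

12:00-14:00, 16:15-17:45

Viktor in UTC: 11:45-14:00, 14:30-18:00 (add 4h to convert from UTC-4).
Arjun in UTC: 09:15-18:00 (subtract 5h to convert from UTC+5).
Diego in UTC: 11:15-15:00, 16:15-18:00 (add 2h to convert from UTC-2).
Oliver in UTC: 08:45-09:45, 10:15-10:30, 12:00-14:15, 16:00-17:45 (subtract 4h to convert from UTC+4).
Maria in UTC: 11:15-18:00 (subtract 5h to convert from UTC+5).
Viktor ∩ Arjun: 11:45-14:00, 14:30-18:00.
Viktor ∩ Arjun ∩ Diego: 11:45-14:00, 14:30-15:00, 16:15-18:00.
Viktor ∩ Arjun ∩ Diego ∩ Oliver: 12:00-14:00, 16:15-17:45.
Viktor ∩ Arjun ∩ Diego ∩ Oliver ∩ Maria: 12:00-14:00, 16:15-17:45.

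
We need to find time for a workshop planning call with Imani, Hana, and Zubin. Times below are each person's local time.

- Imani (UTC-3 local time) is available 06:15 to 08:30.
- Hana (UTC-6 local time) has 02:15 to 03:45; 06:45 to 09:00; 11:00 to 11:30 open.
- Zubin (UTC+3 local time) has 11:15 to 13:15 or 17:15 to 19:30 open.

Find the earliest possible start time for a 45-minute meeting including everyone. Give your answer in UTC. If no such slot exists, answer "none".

Imani in UTC: 09:15-11:30 (add 3h to convert from UTC-3).
Hana in UTC: 08:15-09:45, 12:45-15:00, 17:00-17:30 (add 6h to convert from UTC-6).
Zubin in UTC: 08:15-10:15, 14:15-16:30 (subtract 3h to convert from UTC+3).
Imani ∩ Hana: 09:15-09:45.
Imani ∩ Hana ∩ Zubin: 09:15-09:45.
No common window is at least 45 minutes long.

none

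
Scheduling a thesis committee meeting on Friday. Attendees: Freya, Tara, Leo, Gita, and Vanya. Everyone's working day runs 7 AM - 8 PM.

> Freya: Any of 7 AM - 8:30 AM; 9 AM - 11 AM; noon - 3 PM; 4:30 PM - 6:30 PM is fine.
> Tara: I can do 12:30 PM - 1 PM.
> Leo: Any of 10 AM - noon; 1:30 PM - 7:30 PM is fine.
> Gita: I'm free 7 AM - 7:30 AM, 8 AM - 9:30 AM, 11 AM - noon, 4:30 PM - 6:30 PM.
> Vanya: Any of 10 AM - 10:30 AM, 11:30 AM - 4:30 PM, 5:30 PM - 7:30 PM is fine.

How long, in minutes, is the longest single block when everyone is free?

Freya ∩ Tara: 12:30-13:00.
Freya ∩ Tara ∩ Leo: ∅.
Freya ∩ Tara ∩ Leo ∩ Gita: ∅.
Freya ∩ Tara ∩ Leo ∩ Gita ∩ Vanya: ∅.
There is no time when everyone is free.
No common window exists, so the longest block is 0 minutes.

0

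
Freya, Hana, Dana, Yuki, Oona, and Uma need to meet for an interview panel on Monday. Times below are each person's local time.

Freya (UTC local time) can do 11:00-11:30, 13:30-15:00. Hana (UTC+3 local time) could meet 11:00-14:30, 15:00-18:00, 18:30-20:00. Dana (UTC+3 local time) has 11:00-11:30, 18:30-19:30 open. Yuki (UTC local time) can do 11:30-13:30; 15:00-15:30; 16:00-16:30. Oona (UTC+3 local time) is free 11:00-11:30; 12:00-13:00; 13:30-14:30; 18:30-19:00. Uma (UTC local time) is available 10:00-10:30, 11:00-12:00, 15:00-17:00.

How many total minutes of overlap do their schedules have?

0

Freya in UTC: 11:00-11:30, 13:30-15:00.
Hana in UTC: 08:00-11:30, 12:00-15:00, 15:30-17:00 (subtract 3h to convert from UTC+3).
Dana in UTC: 08:00-08:30, 15:30-16:30 (subtract 3h to convert from UTC+3).
Yuki in UTC: 11:30-13:30, 15:00-15:30, 16:00-16:30.
Oona in UTC: 08:00-08:30, 09:00-10:00, 10:30-11:30, 15:30-16:00 (subtract 3h to convert from UTC+3).
Uma in UTC: 10:00-10:30, 11:00-12:00, 15:00-17:00.
Freya ∩ Hana: 11:00-11:30, 13:30-15:00.
Freya ∩ Hana ∩ Dana: ∅.
Freya ∩ Hana ∩ Dana ∩ Yuki: ∅.
Freya ∩ Hana ∩ Dana ∩ Yuki ∩ Oona: ∅.
Freya ∩ Hana ∩ Dana ∩ Yuki ∩ Oona ∩ Uma: ∅.
There is no time when everyone is free.
There is no common window, so the total is 0 minutes.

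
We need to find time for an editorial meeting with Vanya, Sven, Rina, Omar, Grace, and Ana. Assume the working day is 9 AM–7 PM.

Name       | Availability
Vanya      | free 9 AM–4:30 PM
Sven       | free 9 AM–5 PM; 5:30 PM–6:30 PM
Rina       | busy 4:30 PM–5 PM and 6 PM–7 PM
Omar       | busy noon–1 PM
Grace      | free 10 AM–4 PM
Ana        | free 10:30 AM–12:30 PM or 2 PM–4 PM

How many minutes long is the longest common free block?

Vanya free: 09:00-16:30.
Sven free: 09:00-17:00, 17:30-18:30.
Rina free: 09:00-16:30, 17:00-18:00 (invert busy blocks within the working day).
Omar free: 09:00-12:00, 13:00-19:00 (invert busy blocks within the working day).
Grace free: 10:00-16:00.
Ana free: 10:30-12:30, 14:00-16:00.
Vanya ∩ Sven: 09:00-16:30.
Vanya ∩ Sven ∩ Rina: 09:00-16:30.
Vanya ∩ Sven ∩ Rina ∩ Omar: 09:00-12:00, 13:00-16:30.
Vanya ∩ Sven ∩ Rina ∩ Omar ∩ Grace: 10:00-12:00, 13:00-16:00.
Vanya ∩ Sven ∩ Rina ∩ Omar ∩ Grace ∩ Ana: 10:30-12:00, 14:00-16:00.
So the common availability across everyone is 10:30-12:00, 14:00-16:00.
The longest is 14:00-16:00 at 120 minutes.

120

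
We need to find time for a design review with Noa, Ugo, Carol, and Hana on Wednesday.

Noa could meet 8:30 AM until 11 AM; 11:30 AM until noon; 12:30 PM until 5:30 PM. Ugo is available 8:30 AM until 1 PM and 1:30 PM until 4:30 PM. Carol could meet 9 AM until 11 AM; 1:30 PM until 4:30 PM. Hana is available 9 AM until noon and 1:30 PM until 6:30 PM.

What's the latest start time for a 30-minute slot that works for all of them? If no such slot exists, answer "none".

Noa ∩ Ugo: 08:30-11:00, 11:30-12:00, 12:30-13:00, 13:30-16:30.
Noa ∩ Ugo ∩ Carol: 09:00-11:00, 13:30-16:30.
Noa ∩ Ugo ∩ Carol ∩ Hana: 09:00-11:00, 13:30-16:30.
The last common window of at least 30 minutes is 13:30-16:30; a 30-minute meeting can start as late as 16:00 and still end by 16:30.

16:00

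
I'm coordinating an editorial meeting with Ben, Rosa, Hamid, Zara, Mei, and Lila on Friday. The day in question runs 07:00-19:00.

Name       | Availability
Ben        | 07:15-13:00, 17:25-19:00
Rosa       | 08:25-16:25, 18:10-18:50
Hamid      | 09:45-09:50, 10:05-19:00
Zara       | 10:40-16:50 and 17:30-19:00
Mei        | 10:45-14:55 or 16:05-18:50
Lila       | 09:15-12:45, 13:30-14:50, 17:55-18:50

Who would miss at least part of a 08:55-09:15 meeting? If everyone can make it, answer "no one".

Ben: free for 08:55-09:15. Rosa: free for 08:55-09:15. Hamid: not fully free for 08:55-09:15. Zara: not fully free for 08:55-09:15. Mei: not fully free for 08:55-09:15. Lila: not fully free for 08:55-09:15.

Hamid, Lila, Mei, Zara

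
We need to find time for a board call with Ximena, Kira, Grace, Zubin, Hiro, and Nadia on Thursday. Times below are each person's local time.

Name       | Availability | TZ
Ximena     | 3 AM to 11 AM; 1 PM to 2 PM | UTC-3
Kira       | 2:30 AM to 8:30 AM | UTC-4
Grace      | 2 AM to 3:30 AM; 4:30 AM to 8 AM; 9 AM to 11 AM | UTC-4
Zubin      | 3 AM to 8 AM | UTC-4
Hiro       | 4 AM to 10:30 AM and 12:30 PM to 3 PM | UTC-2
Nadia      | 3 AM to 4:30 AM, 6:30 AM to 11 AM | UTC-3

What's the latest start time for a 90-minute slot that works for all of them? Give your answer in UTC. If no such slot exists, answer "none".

Ximena in UTC: 06:00-14:00, 16:00-17:00 (add 3h to convert from UTC-3).
Kira in UTC: 06:30-12:30 (add 4h to convert from UTC-4).
Grace in UTC: 06:00-07:30, 08:30-12:00, 13:00-15:00 (add 4h to convert from UTC-4).
Zubin in UTC: 07:00-12:00 (add 4h to convert from UTC-4).
Hiro in UTC: 06:00-12:30, 14:30-17:00 (add 2h to convert from UTC-2).
Nadia in UTC: 06:00-07:30, 09:30-14:00 (add 3h to convert from UTC-3).
Ximena ∩ Kira: 06:30-12:30.
Ximena ∩ Kira ∩ Grace: 06:30-07:30, 08:30-12:00.
Ximena ∩ Kira ∩ Grace ∩ Zubin: 07:00-07:30, 08:30-12:00.
Ximena ∩ Kira ∩ Grace ∩ Zubin ∩ Hiro: 07:00-07:30, 08:30-12:00.
Ximena ∩ Kira ∩ Grace ∩ Zubin ∩ Hiro ∩ Nadia: 07:00-07:30, 09:30-12:00.
The last common window of at least 90 minutes is 09:30-12:00; a 90-minute meeting can start as late as 10:30 and still end by 12:00.

10:30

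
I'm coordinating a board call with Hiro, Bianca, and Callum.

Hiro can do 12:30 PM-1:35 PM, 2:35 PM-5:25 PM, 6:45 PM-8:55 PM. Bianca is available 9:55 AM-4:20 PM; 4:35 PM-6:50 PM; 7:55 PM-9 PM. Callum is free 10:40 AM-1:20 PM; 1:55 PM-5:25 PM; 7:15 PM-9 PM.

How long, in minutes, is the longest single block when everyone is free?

105

Hiro ∩ Bianca: 12:30-13:35, 14:35-16:20, 16:35-17:25, 18:45-18:50, 19:55-20:55.
Hiro ∩ Bianca ∩ Callum: 12:30-13:20, 14:35-16:20, 16:35-17:25, 19:55-20:55.
So the common availability across everyone is 12:30-13:20, 14:35-16:20, 16:35-17:25, 19:55-20:55.
The longest is 14:35-16:20 at 105 minutes.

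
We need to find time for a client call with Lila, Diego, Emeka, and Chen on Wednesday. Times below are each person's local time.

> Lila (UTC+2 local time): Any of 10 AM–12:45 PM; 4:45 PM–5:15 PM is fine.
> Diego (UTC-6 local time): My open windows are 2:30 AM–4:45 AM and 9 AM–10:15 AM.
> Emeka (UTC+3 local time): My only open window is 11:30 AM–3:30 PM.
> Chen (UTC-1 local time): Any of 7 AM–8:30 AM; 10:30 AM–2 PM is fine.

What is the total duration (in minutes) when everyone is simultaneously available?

60

Lila in UTC: 08:00-10:45, 14:45-15:15 (subtract 2h to convert from UTC+2).
Diego in UTC: 08:30-10:45, 15:00-16:15 (add 6h to convert from UTC-6).
Emeka in UTC: 08:30-12:30 (subtract 3h to convert from UTC+3).
Chen in UTC: 08:00-09:30, 11:30-15:00 (add 1h to convert from UTC-1).
Lila ∩ Diego: 08:30-10:45, 15:00-15:15.
Lila ∩ Diego ∩ Emeka: 08:30-10:45.
Lila ∩ Diego ∩ Emeka ∩ Chen: 08:30-09:30.
That's a single block of 60 minutes.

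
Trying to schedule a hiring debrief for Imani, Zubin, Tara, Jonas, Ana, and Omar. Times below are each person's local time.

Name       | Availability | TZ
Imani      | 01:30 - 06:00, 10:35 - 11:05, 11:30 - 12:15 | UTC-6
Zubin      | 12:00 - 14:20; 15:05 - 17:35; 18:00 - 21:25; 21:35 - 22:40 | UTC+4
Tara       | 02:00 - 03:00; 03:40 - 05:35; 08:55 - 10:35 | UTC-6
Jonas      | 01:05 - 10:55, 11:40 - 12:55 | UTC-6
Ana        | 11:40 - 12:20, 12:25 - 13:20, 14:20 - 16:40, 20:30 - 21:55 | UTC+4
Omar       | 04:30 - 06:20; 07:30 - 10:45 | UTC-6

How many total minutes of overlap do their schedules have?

30

Imani in UTC: 07:30-12:00, 16:35-17:05, 17:30-18:15 (add 6h to convert from UTC-6).
Zubin in UTC: 08:00-10:20, 11:05-13:35, 14:00-17:25, 17:35-18:40 (subtract 4h to convert from UTC+4).
Tara in UTC: 08:00-09:00, 09:40-11:35, 14:55-16:35 (add 6h to convert from UTC-6).
Jonas in UTC: 07:05-16:55, 17:40-18:55 (add 6h to convert from UTC-6).
Ana in UTC: 07:40-08:20, 08:25-09:20, 10:20-12:40, 16:30-17:55 (subtract 4h to convert from UTC+4).
Omar in UTC: 10:30-12:20, 13:30-16:45 (add 6h to convert from UTC-6).
Imani ∩ Zubin: 08:00-10:20, 11:05-12:00, 16:35-17:05, 17:35-18:15.
Imani ∩ Zubin ∩ Tara: 08:00-09:00, 09:40-10:20, 11:05-11:35.
Imani ∩ Zubin ∩ Tara ∩ Jonas: 08:00-09:00, 09:40-10:20, 11:05-11:35.
Imani ∩ Zubin ∩ Tara ∩ Jonas ∩ Ana: 08:00-08:20, 08:25-09:00, 11:05-11:35.
Imani ∩ Zubin ∩ Tara ∩ Jonas ∩ Ana ∩ Omar: 11:05-11:35.
That's a single block of 30 minutes.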